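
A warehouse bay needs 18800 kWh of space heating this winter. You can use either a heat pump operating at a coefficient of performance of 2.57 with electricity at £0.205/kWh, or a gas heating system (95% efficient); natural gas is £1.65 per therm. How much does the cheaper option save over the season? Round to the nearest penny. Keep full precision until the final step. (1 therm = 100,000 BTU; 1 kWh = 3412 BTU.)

£385.50

Heat load = 18800 kWh × 3412 = 64,145,600 BTU
Gas: input = 64,145,600 / 0.95 = 67,521,684 BTU = 675.2 therm → 675.2 × £1.65 = £1,114.11
Heat pump: 64,145,600 BTU / 3412 = 18,800 kWh heat; / 2.57 = 7,315 kWh in → × £0.205 = £1,499.61
Difference = |£1,114.11 − £1,499.61| = £385.50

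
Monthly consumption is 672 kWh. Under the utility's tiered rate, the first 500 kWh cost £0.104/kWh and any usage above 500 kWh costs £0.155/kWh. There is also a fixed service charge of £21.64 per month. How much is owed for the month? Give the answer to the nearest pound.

£100

First 500 kWh × £0.104 = £52.00
Remaining 172 kWh × £0.155 = £26.66
Energy charge = £78.66; + service £21.64 = £100.30 ≈ £100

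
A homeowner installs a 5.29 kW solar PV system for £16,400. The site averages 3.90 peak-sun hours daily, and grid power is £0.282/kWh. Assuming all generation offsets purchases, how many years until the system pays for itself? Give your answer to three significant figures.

Daily generation = 5.29 kW × 3.90 h = 20.63 kWh
Annual generation = 20.63 × 365 = 7530.3 kWh
Annual savings = 7530.3 × £0.282 = £2,123.55
Payback = £16,400 / £2,123.55 = 7.72 years

7.72 years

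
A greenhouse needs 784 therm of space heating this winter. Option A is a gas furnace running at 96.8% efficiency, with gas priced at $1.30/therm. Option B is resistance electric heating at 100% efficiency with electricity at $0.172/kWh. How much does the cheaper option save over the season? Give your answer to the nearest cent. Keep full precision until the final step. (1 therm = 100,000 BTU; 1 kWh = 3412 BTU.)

Heat load = 784 therm × 100,000 = 78,400,000 BTU
Gas: input = 78,400,000 / 0.968 = 80,991,736 BTU = 809.9 therm → 809.9 × $1.30 = $1,052.89
Electric: 78,400,000 BTU / 3412 = 22,980 kWh → × $0.172 = $3,952.17
Difference = |$1,052.89 − $3,952.17| = $2,899.28

$2899.28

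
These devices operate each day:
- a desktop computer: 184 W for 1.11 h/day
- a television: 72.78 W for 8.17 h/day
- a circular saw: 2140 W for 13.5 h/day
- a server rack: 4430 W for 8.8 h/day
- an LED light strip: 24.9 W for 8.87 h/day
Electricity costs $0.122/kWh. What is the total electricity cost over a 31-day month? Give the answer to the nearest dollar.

desktop computer: 184 W × 1.11 h × 31 d = 6,331 Wh = 6.331 kWh
television: 72.78 W × 8.17 h × 31 d = 18,433 Wh = 18.43 kWh
circular saw: 2140 W × 13.5 h × 31 d = 895,590 Wh = 895.6 kWh
server rack: 4430 W × 8.8 h × 31 d = 1,208,504 Wh = 1,209 kWh
LED light strip: 24.9 W × 8.87 h × 31 d = 6,847 Wh = 6.847 kWh
Total energy = 6.331 + 18.43 + 895.6 + 1,209 + 6.847 = 2,136 kWh
Cost = 2,136 kWh × $0.122 = $260.56 ≈ $261

$261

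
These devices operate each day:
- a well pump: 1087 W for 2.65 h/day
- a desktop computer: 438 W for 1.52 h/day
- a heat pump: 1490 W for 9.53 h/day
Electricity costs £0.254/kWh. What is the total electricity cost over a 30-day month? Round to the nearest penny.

well pump: 1087 W × 2.65 h × 30 d = 86,416 Wh = 86.42 kWh
desktop computer: 438 W × 1.52 h × 30 d = 19,973 Wh = 19.97 kWh
heat pump: 1490 W × 9.53 h × 30 d = 425,991 Wh = 426 kWh
Total energy = 86.42 + 19.97 + 426 = 532.4 kWh
Cost = 532.4 kWh × £0.254 = £135.22

£135.22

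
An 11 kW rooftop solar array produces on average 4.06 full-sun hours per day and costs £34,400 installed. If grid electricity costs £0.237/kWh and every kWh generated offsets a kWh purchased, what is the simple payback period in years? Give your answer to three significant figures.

8.90 years

Daily generation = 11 kW × 4.06 h = 44.66 kWh
Annual generation = 44.66 × 365 = 16301 kWh
Annual savings = 16301 × £0.237 = £3,863.31
Payback = £34,400 / £3,863.31 = 8.9 years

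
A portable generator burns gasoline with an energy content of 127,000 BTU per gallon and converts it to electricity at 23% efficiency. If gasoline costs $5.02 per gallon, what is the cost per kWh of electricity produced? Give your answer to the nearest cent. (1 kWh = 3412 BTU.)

Electrical output per gallon = 127,000 BTU × 0.23 / 3412 BTU/kWh = 8.561 kWh
Cost per kWh = $5.02 / 8.561 kWh = $0.586

$0.59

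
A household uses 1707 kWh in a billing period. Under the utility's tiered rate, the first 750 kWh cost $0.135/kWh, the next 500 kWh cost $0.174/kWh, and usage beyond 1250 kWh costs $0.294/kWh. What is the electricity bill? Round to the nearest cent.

$322.61

First 750 kWh × $0.135 = $101.25
Next 500 kWh × $0.174 = $87.00
Remaining 457 kWh × $0.294 = $134.36
Total = $322.61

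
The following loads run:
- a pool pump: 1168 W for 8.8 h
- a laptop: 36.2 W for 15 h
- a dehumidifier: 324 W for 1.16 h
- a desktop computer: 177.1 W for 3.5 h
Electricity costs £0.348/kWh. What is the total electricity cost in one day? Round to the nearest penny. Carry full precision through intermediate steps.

£4.11

pool pump: 1168 W × 8.8 h = 10,278 Wh = 10.28 kWh
laptop: 36.2 W × 15 h = 543 Wh = 0.543 kWh
dehumidifier: 324 W × 1.16 h = 376 Wh = 0.3758 kWh
desktop computer: 177.1 W × 3.5 h = 620 Wh = 0.6199 kWh
Total energy = 10.28 + 0.543 + 0.3758 + 0.6199 = 11.82 kWh
Cost = 11.82 kWh × £0.348 = £4.11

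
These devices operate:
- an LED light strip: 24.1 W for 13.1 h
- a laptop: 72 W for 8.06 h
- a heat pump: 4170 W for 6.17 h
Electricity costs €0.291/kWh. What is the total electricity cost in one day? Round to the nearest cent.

€7.75

LED light strip: 24.1 W × 13.1 h = 316 Wh = 0.3157 kWh
laptop: 72 W × 8.06 h = 580 Wh = 0.5803 kWh
heat pump: 4170 W × 6.17 h = 25,729 Wh = 25.73 kWh
Total energy = 0.3157 + 0.5803 + 25.73 = 26.62 kWh
Cost = 26.62 kWh × €0.291 = €7.75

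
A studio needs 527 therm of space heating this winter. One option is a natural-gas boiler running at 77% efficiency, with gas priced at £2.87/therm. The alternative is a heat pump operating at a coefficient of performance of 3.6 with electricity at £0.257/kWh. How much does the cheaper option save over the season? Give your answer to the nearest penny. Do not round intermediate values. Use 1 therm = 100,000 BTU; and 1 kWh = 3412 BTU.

Heat load = 527 therm × 100,000 = 52,700,000 BTU
Gas: input = 52,700,000 / 0.77 = 68,441,558 BTU = 684.4 therm → 684.4 × £2.87 = £1,964.27
Heat pump: 52,700,000 BTU / 3412 = 15,450 kWh heat; / 3.6 = 4,290 kWh in → × £0.257 = £1,102.64
Difference = |£1,964.27 − £1,102.64| = £861.64

£861.64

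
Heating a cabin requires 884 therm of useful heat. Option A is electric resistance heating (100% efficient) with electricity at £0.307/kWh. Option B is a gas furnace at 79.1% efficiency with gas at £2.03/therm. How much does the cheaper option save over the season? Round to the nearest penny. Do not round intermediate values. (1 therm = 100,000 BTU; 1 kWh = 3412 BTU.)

£5685.25

Heat load = 884 therm × 100,000 = 88,400,000 BTU
Gas: input = 88,400,000 / 0.791 = 111,757,269 BTU = 1,118 therm → 1,118 × £2.03 = £2,268.67
Electric: 88,400,000 BTU / 3412 = 25,910 kWh → × £0.307 = £7,953.93
Difference = |£2,268.67 − £7,953.93| = £5,685.25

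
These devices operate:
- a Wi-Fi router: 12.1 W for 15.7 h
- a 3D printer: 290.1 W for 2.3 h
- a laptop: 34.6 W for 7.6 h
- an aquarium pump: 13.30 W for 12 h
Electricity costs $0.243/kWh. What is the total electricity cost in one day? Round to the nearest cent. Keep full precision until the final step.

$0.31

Wi-Fi router: 12.1 W × 15.7 h = 190 Wh = 0.19 kWh
3D printer: 290.1 W × 2.3 h = 667 Wh = 0.6672 kWh
laptop: 34.6 W × 7.6 h = 263 Wh = 0.263 kWh
aquarium pump: 13.30 W × 12 h = 160 Wh = 0.1596 kWh
Total energy = 0.19 + 0.6672 + 0.263 + 0.1596 = 1.28 kWh
Cost = 1.28 kWh × $0.243 = $0.31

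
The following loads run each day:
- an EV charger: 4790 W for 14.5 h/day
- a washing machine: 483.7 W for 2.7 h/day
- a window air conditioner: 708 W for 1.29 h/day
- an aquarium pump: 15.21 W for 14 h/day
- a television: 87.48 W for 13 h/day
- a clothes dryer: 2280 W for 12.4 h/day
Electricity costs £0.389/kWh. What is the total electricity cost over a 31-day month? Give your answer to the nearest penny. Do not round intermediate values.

£1221.53

EV charger: 4790 W × 14.5 h × 31 d = 2,153,105 Wh = 2,153 kWh
washing machine: 483.7 W × 2.7 h × 31 d = 40,486 Wh = 40.49 kWh
window air conditioner: 708 W × 1.29 h × 31 d = 28,313 Wh = 28.31 kWh
aquarium pump: 15.21 W × 14 h × 31 d = 6,601 Wh = 6.601 kWh
television: 87.48 W × 13 h × 31 d = 35,254 Wh = 35.25 kWh
clothes dryer: 2280 W × 12.4 h × 31 d = 876,432 Wh = 876.4 kWh
Total energy = 2,153 + 40.49 + 28.31 + 6.601 + 35.25 + 876.4 = 3,140 kWh
Cost = 3,140 kWh × £0.389 = £1,221.53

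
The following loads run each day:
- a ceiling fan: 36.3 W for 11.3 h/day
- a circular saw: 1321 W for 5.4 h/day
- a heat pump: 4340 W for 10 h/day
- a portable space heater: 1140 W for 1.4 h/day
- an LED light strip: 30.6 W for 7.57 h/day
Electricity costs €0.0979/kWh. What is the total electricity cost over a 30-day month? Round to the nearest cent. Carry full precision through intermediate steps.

ceiling fan: 36.3 W × 11.3 h × 30 d = 12,306 Wh = 12.31 kWh
circular saw: 1321 W × 5.4 h × 30 d = 214,002 Wh = 214 kWh
heat pump: 4340 W × 10 h × 30 d = 1,302,000 Wh = 1,302 kWh
portable space heater: 1140 W × 1.4 h × 30 d = 47,880 Wh = 47.88 kWh
LED light strip: 30.6 W × 7.57 h × 30 d = 6,949 Wh = 6.949 kWh
Total energy = 12.31 + 214 + 1,302 + 47.88 + 6.949 = 1,583 kWh
Cost = 1,583 kWh × €0.0979 = €154.99

€154.99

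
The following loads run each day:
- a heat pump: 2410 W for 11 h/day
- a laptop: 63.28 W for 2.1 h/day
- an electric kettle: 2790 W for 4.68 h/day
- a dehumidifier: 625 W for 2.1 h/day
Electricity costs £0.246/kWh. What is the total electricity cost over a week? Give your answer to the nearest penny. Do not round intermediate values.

heat pump: 2410 W × 11 h × 7 d = 185,570 Wh = 185.6 kWh
laptop: 63.28 W × 2.1 h × 7 d = 930 Wh = 0.9302 kWh
electric kettle: 2790 W × 4.68 h × 7 d = 91,400 Wh = 91.4 kWh
dehumidifier: 625 W × 2.1 h × 7 d = 9,188 Wh = 9.188 kWh
Total energy = 185.6 + 0.9302 + 91.4 + 9.188 = 287.1 kWh
Cost = 287.1 kWh × £0.246 = £70.62

£70.62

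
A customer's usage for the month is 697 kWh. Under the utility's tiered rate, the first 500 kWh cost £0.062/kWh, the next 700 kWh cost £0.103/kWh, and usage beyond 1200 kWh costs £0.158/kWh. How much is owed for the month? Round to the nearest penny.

£51.29

First 500 kWh × £0.062 = £31.00
Next 197 kWh × £0.103 = £20.29
Remaining tier: 0 kWh (not reached)
Total = £51.29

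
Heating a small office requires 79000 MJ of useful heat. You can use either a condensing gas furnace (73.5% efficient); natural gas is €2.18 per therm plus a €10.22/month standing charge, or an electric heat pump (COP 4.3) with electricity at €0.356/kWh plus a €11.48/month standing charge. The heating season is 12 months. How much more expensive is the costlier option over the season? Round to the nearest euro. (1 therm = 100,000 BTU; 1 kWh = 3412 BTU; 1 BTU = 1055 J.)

€389

Heat load = 79000 MJ = 79,000,000,000 J / 1055 = 74,881,517 BTU
Gas: input = 74,881,517 / 0.735 = 101,879,614 BTU = 1,019 therm → 1,019 × €2.18 = €2,220.98; + 12 × €10.22 standing = €2,343.62
Heat pump: 74,881,517 BTU / 3412 = 21,950 kWh heat; / 4.3 = 5,104 kWh in → × €0.356 = €1,816.97; + 12 × €11.48 standing = €1,954.73
Difference = |€2,343.62 − €1,954.73| = €388.89 ≈ €389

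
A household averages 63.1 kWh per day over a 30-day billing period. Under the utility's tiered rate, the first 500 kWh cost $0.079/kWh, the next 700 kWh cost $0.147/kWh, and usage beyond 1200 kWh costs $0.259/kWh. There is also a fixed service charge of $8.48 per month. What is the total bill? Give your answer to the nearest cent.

Usage = 63.1 kWh/day × 30 days = 1893 kWh
First 500 kWh × $0.079 = $39.50
Next 700 kWh × $0.147 = $102.90
Remaining 693 kWh × $0.259 = $179.49
Energy charge = $321.89; + service $8.48 = $330.37

$330.37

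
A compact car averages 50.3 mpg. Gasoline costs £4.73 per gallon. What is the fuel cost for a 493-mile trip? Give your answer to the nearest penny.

£46.36

Fuel = 493 mi / 50.3 mpg = 9.801 gal
Cost = 9.801 gal × £4.73/gal = £46.36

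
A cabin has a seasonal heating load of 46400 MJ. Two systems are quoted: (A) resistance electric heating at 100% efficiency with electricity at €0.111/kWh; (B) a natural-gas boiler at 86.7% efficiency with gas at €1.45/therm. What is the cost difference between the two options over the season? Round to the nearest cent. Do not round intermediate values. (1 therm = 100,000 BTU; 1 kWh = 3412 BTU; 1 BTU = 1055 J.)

€695.25

Heat load = 46400 MJ = 46,400,000,000 J / 1055 = 43,981,043 BTU
Gas: input = 43,981,043 / 0.867 = 50,727,846 BTU = 507.3 therm → 507.3 × €1.45 = €735.55
Electric: 43,981,043 BTU / 3412 = 12,890 kWh → × €0.111 = €1,430.80
Difference = |€735.55 − €1,430.80| = €695.25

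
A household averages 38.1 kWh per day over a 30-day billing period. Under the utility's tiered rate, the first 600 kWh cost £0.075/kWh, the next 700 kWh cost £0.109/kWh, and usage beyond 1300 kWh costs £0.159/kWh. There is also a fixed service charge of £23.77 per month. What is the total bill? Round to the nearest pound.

Usage = 38.1 kWh/day × 30 days = 1143 kWh
First 600 kWh × £0.075 = £45.00
Next 543 kWh × £0.109 = £59.19
Remaining tier: 0 kWh (not reached)
Energy charge = £104.19; + service £23.77 = £127.96 ≈ £128

£128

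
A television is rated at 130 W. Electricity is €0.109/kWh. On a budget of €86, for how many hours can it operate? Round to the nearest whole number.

6069 h

Energy budget = €86 / €0.109 per kWh = 789 kWh = 788,991 Wh
Runtime = 788,991 Wh / 130 W = 6,069 h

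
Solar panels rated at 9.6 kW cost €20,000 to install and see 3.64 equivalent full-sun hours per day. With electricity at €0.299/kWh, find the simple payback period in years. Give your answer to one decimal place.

Daily generation = 9.6 kW × 3.64 h = 34.94 kWh
Annual generation = 34.94 × 365 = 12755 kWh
Annual savings = 12755 × €0.299 = €3,813.61
Payback = €20,000 / €3,813.61 = 5.24 years

5.2 years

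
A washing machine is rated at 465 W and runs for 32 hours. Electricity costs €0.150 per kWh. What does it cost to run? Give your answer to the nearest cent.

€2.23

Energy = 465 W × 32 h = 14,880 Wh = 14.88 kWh
Cost = 14.88 kWh × €0.150/kWh = €2.23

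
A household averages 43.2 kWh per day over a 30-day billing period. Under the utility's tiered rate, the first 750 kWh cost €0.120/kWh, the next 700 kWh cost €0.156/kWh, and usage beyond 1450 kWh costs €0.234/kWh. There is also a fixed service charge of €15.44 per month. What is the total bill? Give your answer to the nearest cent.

Usage = 43.2 kWh/day × 30 days = 1296 kWh
First 750 kWh × €0.120 = €90.00
Next 546 kWh × €0.156 = €85.18
Remaining tier: 0 kWh (not reached)
Energy charge = €175.18; + service €15.44 = €190.62

€190.62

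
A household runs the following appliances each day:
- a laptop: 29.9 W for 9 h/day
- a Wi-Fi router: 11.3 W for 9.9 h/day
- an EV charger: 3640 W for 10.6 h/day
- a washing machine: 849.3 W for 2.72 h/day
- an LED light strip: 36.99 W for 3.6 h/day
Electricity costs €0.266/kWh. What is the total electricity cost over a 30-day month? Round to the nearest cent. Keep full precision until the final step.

laptop: 29.9 W × 9 h × 30 d = 8,073 Wh = 8.073 kWh
Wi-Fi router: 11.3 W × 9.9 h × 30 d = 3,356 Wh = 3.356 kWh
EV charger: 3640 W × 10.6 h × 30 d = 1,157,520 Wh = 1,158 kWh
washing machine: 849.3 W × 2.72 h × 30 d = 69,303 Wh = 69.3 kWh
LED light strip: 36.99 W × 3.6 h × 30 d = 3,995 Wh = 3.995 kWh
Total energy = 8.073 + 3.356 + 1,158 + 69.3 + 3.995 = 1,242 kWh
Cost = 1,242 kWh × €0.266 = €330.44

€330.44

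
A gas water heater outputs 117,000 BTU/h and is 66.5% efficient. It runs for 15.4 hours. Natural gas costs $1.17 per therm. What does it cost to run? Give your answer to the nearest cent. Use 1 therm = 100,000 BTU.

Heat delivered = 117,000 BTU/h × 15.4 h = 1,801,800 BTU
Gas input = 1,801,800 / 0.665 = 2,709,474 BTU
= 2,709,474 / 100,000 = 27.09 therm
Cost = 27.09 × $1.17/therm = $31.70

$31.70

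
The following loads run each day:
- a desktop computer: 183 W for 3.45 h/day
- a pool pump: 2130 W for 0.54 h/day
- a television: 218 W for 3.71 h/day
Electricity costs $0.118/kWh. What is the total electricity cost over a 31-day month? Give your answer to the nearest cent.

$9.48

desktop computer: 183 W × 3.45 h × 31 d = 19,572 Wh = 19.57 kWh
pool pump: 2130 W × 0.54 h × 31 d = 35,656 Wh = 35.66 kWh
television: 218 W × 3.71 h × 31 d = 25,072 Wh = 25.07 kWh
Total energy = 19.57 + 35.66 + 25.07 = 80.3 kWh
Cost = 80.3 kWh × $0.118 = $9.48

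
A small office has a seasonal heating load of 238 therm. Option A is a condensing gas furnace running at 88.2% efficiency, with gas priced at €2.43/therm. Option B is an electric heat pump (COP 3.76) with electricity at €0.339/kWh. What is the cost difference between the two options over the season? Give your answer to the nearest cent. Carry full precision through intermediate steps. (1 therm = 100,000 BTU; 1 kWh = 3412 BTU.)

Heat load = 238 therm × 100,000 = 23,800,000 BTU
Gas: input = 23,800,000 / 0.882 = 26,984,127 BTU = 269.8 therm → 269.8 × €2.43 = €655.71
Heat pump: 23,800,000 BTU / 3412 = 6,975 kWh heat; / 3.76 = 1,855 kWh in → × €0.339 = €628.90
Difference = |€655.71 − €628.90| = €26.82

€26.82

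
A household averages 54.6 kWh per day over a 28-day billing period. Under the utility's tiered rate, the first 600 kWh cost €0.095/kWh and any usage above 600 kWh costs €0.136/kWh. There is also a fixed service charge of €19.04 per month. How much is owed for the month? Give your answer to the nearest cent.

Usage = 54.6 kWh/day × 28 days = 1528.8 kWh
First 600 kWh × €0.095 = €57.00
Remaining 928.8 kWh × €0.136 = €126.32
Energy charge = €183.32; + service €19.04 = €202.36

€202.36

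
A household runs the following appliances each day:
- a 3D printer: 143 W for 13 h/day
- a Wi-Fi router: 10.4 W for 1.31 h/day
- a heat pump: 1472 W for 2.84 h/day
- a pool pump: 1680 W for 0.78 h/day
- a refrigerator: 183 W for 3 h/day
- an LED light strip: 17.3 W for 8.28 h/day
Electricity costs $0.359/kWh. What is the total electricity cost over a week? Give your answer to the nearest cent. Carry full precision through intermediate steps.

3D printer: 143 W × 13 h × 7 d = 13,013 Wh = 13.01 kWh
Wi-Fi router: 10.4 W × 1.31 h × 7 d = 95 Wh = 0.09537 kWh
heat pump: 1472 W × 2.84 h × 7 d = 29,263 Wh = 29.26 kWh
pool pump: 1680 W × 0.78 h × 7 d = 9,173 Wh = 9.173 kWh
refrigerator: 183 W × 3 h × 7 d = 3,843 Wh = 3.843 kWh
LED light strip: 17.3 W × 8.28 h × 7 d = 1,003 Wh = 1.003 kWh
Total energy = 13.01 + 0.09537 + 29.26 + 9.173 + 3.843 + 1.003 = 56.39 kWh
Cost = 56.39 kWh × $0.359 = $20.24

$20.24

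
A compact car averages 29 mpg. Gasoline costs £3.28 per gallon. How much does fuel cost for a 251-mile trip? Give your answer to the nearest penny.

£28.39

Fuel = 251 mi / 29 mpg = 8.655 gal
Cost = 8.655 gal × £3.28/gal = £28.39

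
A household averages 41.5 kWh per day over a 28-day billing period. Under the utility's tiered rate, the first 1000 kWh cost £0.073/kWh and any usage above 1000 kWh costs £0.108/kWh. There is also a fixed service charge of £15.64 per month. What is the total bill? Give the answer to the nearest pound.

Usage = 41.5 kWh/day × 28 days = 1162 kWh
First 1000 kWh × £0.073 = £73.00
Remaining 162 kWh × £0.108 = £17.50
Energy charge = £90.50; + service £15.64 = £106.14 ≈ £106

£106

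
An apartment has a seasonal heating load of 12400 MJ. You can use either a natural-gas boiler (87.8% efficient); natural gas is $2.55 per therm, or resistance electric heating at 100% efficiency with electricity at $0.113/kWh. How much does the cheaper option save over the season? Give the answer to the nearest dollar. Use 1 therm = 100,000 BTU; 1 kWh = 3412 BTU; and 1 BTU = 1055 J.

$48

Heat load = 12400 MJ = 12,400,000,000 J / 1055 = 11,753,555 BTU
Gas: input = 11,753,555 / 0.878 = 13,386,736 BTU = 133.9 therm → 133.9 × $2.55 = $341.36
Electric: 11,753,555 BTU / 3412 = 3,445 kWh → × $0.113 = $389.26
Difference = |$341.36 − $389.26| = $47.90 ≈ $48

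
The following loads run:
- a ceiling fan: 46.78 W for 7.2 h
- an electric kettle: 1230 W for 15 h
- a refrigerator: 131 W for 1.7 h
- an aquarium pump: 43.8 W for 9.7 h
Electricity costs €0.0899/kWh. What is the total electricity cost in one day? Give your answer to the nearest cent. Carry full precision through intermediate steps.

€1.75

ceiling fan: 46.78 W × 7.2 h = 337 Wh = 0.3368 kWh
electric kettle: 1230 W × 15 h = 18,450 Wh = 18.45 kWh
refrigerator: 131 W × 1.7 h = 223 Wh = 0.2227 kWh
aquarium pump: 43.8 W × 9.7 h = 425 Wh = 0.4249 kWh
Total energy = 0.3368 + 18.45 + 0.2227 + 0.4249 = 19.43 kWh
Cost = 19.43 kWh × €0.0899 = €1.75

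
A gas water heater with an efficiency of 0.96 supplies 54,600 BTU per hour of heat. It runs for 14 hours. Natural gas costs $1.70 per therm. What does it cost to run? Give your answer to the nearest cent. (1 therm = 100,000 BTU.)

$13.54

Heat delivered = 54,600 BTU/h × 14 h = 764,400 BTU
Gas input = 764,400 / 0.96 = 796,250 BTU
= 796,250 / 100,000 = 7.963 therm
Cost = 7.963 × $1.70/therm = $13.54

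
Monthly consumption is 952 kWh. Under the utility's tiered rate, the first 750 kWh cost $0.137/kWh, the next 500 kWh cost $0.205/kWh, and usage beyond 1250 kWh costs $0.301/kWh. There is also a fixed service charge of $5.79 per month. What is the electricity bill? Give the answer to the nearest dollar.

First 750 kWh × $0.137 = $102.75
Next 202 kWh × $0.205 = $41.41
Remaining tier: 0 kWh (not reached)
Energy charge = $144.16; + service $5.79 = $149.95 ≈ $150

$150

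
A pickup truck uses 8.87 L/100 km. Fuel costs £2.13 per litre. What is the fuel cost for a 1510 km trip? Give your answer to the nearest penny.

Fuel = 8.87 L/100 km × 1510 km / 100 = 133.9 L
Cost = 133.9 L × £2.13/L = £285.29

£285.29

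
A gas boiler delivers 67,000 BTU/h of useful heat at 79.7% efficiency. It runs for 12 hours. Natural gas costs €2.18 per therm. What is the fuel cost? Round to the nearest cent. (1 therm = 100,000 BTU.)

€21.99

Heat delivered = 67,000 BTU/h × 12 h = 804,000 BTU
Gas input = 804,000 / 0.797 = 1,008,783 BTU
= 1,008,783 / 100,000 = 10.09 therm
Cost = 10.09 × €2.18/therm = €21.99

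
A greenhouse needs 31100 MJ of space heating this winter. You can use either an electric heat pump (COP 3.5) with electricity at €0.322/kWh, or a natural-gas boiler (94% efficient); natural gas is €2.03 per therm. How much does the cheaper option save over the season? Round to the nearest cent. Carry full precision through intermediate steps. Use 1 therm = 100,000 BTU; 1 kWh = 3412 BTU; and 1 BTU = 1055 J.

Heat load = 31100 MJ = 31,100,000,000 J / 1055 = 29,478,673 BTU
Gas: input = 29,478,673 / 0.94 = 31,360,290 BTU = 313.6 therm → 313.6 × €2.03 = €636.61
Heat pump: 29,478,673 BTU / 3412 = 8,640 kWh heat; / 3.5 = 2,468 kWh in → × €0.322 = €794.85
Difference = |€636.61 − €794.85| = €158.24

€158.24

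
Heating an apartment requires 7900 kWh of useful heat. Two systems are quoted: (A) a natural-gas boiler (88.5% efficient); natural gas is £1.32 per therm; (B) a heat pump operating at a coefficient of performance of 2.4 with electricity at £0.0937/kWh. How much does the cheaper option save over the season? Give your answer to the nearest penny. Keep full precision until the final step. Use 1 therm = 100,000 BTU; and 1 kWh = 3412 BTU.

£93.61

Heat load = 7900 kWh × 3412 = 26,954,800 BTU
Gas: input = 26,954,800 / 0.885 = 30,457,401 BTU = 304.6 therm → 304.6 × £1.32 = £402.04
Heat pump: 26,954,800 BTU / 3412 = 7,900 kWh heat; / 2.4 = 3,292 kWh in → × £0.0937 = £308.43
Difference = |£402.04 − £308.43| = £93.61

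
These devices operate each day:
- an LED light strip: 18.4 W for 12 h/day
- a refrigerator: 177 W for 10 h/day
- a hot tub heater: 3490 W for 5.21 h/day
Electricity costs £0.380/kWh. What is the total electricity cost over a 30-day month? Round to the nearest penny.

LED light strip: 18.4 W × 12 h × 30 d = 6,624 Wh = 6.624 kWh
refrigerator: 177 W × 10 h × 30 d = 53,100 Wh = 53.1 kWh
hot tub heater: 3490 W × 5.21 h × 30 d = 545,487 Wh = 545.5 kWh
Total energy = 6.624 + 53.1 + 545.5 = 605.2 kWh
Cost = 605.2 kWh × £0.380 = £229.98

£229.98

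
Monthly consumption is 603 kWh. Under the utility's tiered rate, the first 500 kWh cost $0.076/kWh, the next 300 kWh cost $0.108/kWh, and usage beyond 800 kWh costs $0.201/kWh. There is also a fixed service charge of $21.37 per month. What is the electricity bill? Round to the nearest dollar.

$70

First 500 kWh × $0.076 = $38.00
Next 103 kWh × $0.108 = $11.12
Remaining tier: 0 kWh (not reached)
Energy charge = $49.12; + service $21.37 = $70.49 ≈ $70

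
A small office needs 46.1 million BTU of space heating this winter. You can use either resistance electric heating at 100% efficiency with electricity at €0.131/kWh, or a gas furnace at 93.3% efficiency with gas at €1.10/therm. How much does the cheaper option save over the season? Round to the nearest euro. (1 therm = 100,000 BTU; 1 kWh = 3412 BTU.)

Heat load = 46.1 × 10⁶ BTU = 46,100,000 BTU
Gas: input = 46,100,000 / 0.933 = 49,410,504 BTU = 494.1 therm → 494.1 × €1.10 = €543.52
Electric: 46,100,000 BTU / 3412 = 13,510 kWh → × €0.131 = €1,769.96
Difference = |€543.52 − €1,769.96| = €1,226.44 ≈ €1226

€1226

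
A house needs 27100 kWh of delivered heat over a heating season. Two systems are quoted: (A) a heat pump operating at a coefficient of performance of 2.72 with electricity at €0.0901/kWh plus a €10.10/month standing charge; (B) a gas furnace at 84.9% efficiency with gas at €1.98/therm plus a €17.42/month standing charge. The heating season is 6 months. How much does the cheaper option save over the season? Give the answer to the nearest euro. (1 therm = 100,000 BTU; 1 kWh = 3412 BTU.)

€1303

Heat load = 27100 kWh × 3412 = 92,465,200 BTU
Gas: input = 92,465,200 / 0.849 = 108,910,718 BTU = 1,089 therm → 1,089 × €1.98 = €2,156.43; + 6 × €17.42 standing = €2,260.95
Heat pump: 92,465,200 BTU / 3412 = 27,100 kWh heat; / 2.72 = 9,963 kWh in → × €0.0901 = €897.69; + 6 × €10.10 standing = €958.29
Difference = |€2,260.95 − €958.29| = €1,302.66 ≈ €1303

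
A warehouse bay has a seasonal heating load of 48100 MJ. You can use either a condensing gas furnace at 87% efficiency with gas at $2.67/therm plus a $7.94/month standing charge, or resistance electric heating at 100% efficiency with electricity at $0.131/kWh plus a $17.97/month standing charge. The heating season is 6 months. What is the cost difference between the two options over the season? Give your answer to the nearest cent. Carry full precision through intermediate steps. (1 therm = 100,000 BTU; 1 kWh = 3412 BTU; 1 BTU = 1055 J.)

Heat load = 48100 MJ = 48,100,000,000 J / 1055 = 45,592,417 BTU
Gas: input = 45,592,417 / 0.87 = 52,405,077 BTU = 524.1 therm → 524.1 × $2.67 = $1,399.22; + 6 × $7.94 standing = $1,446.86
Electric: 45,592,417 BTU / 3412 = 13,360 kWh → × $0.131 = $1,750.47; + 6 × $17.97 standing = $1,858.29
Difference = |$1,446.86 − $1,858.29| = $411.44

$411.44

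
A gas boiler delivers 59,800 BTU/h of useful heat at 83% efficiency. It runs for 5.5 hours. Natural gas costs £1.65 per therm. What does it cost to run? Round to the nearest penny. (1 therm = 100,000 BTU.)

£6.54

Heat delivered = 59,800 BTU/h × 5.5 h = 328,900 BTU
Gas input = 328,900 / 0.83 = 396,265 BTU
= 396,265 / 100,000 = 3.963 therm
Cost = 3.963 × £1.65/therm = £6.54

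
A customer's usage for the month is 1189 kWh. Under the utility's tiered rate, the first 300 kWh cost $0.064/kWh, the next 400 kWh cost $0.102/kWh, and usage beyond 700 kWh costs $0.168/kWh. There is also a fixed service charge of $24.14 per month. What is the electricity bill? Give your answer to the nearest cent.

$166.29

First 300 kWh × $0.064 = $19.20
Next 400 kWh × $0.102 = $40.80
Remaining 489 kWh × $0.168 = $82.15
Energy charge = $142.15; + service $24.14 = $166.29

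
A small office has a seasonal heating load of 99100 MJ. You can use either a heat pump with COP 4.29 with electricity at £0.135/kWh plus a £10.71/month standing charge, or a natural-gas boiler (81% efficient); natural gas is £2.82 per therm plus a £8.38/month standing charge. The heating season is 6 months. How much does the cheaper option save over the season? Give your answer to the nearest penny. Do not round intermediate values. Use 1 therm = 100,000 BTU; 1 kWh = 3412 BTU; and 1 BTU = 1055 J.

£2389.96

Heat load = 99100 MJ = 99,100,000,000 J / 1055 = 93,933,649 BTU
Gas: input = 93,933,649 / 0.81 = 115,967,468 BTU = 1,160 therm → 1,160 × £2.82 = £3,270.28; + 6 × £8.38 standing = £3,320.56
Heat pump: 93,933,649 BTU / 3412 = 27,530 kWh heat; / 4.29 = 6,417 kWh in → × £0.135 = £866.34; + 6 × £10.71 standing = £930.60
Difference = |£3,320.56 − £930.60| = £2,389.96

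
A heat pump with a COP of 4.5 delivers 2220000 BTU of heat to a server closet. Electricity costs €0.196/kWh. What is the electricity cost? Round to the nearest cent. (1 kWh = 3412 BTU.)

€28.34

Heat delivered = 2,220,000 BTU / 3412 = 650.6 kWh
Electrical input = 650.6 kWh / 4.5 = 144.6 kWh
Cost = 144.6 × €0.196/kWh = €28.34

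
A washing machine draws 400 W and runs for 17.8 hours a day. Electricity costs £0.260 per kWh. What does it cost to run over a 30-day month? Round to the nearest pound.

Energy = 400 W × 17.8 h/day × 30 days = 213,600 Wh = 213.6 kWh
Cost = 213.6 kWh × £0.260/kWh = £55.54 ≈ £56

£56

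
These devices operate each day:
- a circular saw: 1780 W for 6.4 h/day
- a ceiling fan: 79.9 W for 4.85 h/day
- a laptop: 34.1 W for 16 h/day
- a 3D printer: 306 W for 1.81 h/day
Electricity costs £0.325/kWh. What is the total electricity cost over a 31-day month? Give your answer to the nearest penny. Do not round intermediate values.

circular saw: 1780 W × 6.4 h × 31 d = 353,152 Wh = 353.2 kWh
ceiling fan: 79.9 W × 4.85 h × 31 d = 12,013 Wh = 12.01 kWh
laptop: 34.1 W × 16 h × 31 d = 16,914 Wh = 16.91 kWh
3D printer: 306 W × 1.81 h × 31 d = 17,170 Wh = 17.17 kWh
Total energy = 353.2 + 12.01 + 16.91 + 17.17 = 399.2 kWh
Cost = 399.2 kWh × £0.325 = £129.76

£129.76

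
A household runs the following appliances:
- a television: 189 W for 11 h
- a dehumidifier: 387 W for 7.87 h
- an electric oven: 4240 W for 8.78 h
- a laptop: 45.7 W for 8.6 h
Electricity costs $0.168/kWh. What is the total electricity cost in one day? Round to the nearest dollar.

$7

television: 189 W × 11 h = 2,079 Wh = 2.079 kWh
dehumidifier: 387 W × 7.87 h = 3,046 Wh = 3.046 kWh
electric oven: 4240 W × 8.78 h = 37,227 Wh = 37.23 kWh
laptop: 45.7 W × 8.6 h = 393 Wh = 0.393 kWh
Total energy = 2.079 + 3.046 + 37.23 + 0.393 = 42.74 kWh
Cost = 42.74 kWh × $0.168 = $7.18 ≈ $7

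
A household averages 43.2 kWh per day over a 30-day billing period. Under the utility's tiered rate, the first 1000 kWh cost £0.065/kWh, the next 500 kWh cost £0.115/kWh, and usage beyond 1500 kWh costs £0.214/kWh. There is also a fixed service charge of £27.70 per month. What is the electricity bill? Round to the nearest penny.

Usage = 43.2 kWh/day × 30 days = 1296 kWh
First 1000 kWh × £0.065 = £65.00
Next 296 kWh × £0.115 = £34.04
Remaining tier: 0 kWh (not reached)
Energy charge = £99.04; + service £27.70 = £126.74

£126.74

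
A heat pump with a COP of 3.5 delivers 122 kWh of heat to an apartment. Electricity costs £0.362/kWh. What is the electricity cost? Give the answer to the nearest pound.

Electrical input = 122 kWh / 3.5 = 34.86 kWh
Cost = 34.86 × £0.362/kWh = £12.62 ≈ £13

£13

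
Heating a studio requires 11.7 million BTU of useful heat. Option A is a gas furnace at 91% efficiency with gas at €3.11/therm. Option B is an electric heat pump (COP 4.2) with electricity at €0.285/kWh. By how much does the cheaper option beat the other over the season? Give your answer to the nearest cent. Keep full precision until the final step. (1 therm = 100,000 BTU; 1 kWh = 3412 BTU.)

€167.17

Heat load = 11.7 × 10⁶ BTU = 11,700,000 BTU
Gas: input = 11,700,000 / 0.91 = 12,857,143 BTU = 128.6 therm → 128.6 × €3.11 = €399.86
Heat pump: 11,700,000 BTU / 3412 = 3,429 kWh heat; / 4.2 = 816.4 kWh in → × €0.285 = €232.69
Difference = |€399.86 − €232.69| = €167.17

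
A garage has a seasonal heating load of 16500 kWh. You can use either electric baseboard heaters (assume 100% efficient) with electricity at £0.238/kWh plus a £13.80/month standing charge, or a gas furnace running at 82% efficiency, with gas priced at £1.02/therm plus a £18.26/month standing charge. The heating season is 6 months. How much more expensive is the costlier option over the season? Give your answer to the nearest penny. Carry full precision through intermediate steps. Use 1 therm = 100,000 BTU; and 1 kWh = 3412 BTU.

Heat load = 16500 kWh × 3412 = 56,298,000 BTU
Gas: input = 56,298,000 / 0.82 = 68,656,098 BTU = 686.6 therm → 686.6 × £1.02 = £700.29; + 6 × £18.26 standing = £809.85
Electric: 56,298,000 BTU / 3412 = 16,500 kWh → × £0.238 = £3,927.00; + 6 × £13.80 standing = £4,009.80
Difference = |£809.85 − £4,009.80| = £3,199.95

£3199.95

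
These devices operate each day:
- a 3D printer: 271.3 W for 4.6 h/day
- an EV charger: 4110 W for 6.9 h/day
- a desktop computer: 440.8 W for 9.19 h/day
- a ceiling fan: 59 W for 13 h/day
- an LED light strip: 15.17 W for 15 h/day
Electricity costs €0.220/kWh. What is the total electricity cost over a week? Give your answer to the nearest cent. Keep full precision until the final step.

€53.36

3D printer: 271.3 W × 4.6 h × 7 d = 8,736 Wh = 8.736 kWh
EV charger: 4110 W × 6.9 h × 7 d = 198,513 Wh = 198.5 kWh
desktop computer: 440.8 W × 9.19 h × 7 d = 28,357 Wh = 28.36 kWh
ceiling fan: 59 W × 13 h × 7 d = 5,369 Wh = 5.369 kWh
LED light strip: 15.17 W × 15 h × 7 d = 1,593 Wh = 1.593 kWh
Total energy = 8.736 + 198.5 + 28.36 + 5.369 + 1.593 = 242.6 kWh
Cost = 242.6 kWh × €0.220 = €53.36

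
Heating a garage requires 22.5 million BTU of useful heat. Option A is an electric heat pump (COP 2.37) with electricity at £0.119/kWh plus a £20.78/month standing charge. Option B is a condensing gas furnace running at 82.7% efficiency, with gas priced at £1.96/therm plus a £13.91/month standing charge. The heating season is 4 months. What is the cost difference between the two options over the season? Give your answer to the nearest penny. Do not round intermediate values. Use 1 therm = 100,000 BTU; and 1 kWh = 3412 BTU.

Heat load = 22.5 × 10⁶ BTU = 22,500,000 BTU
Gas: input = 22,500,000 / 0.827 = 27,206,771 BTU = 272.1 therm → 272.1 × £1.96 = £533.25; + 4 × £13.91 standing = £588.89
Heat pump: 22,500,000 BTU / 3412 = 6,594 kWh heat; / 2.37 = 2,782 kWh in → × £0.119 = £331.11; + 4 × £20.78 standing = £414.23
Difference = |£588.89 − £414.23| = £174.66

£174.66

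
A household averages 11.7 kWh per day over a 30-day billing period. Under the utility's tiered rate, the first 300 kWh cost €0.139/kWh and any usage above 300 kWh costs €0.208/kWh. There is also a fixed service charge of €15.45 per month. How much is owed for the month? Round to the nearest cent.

€67.76

Usage = 11.7 kWh/day × 30 days = 351 kWh
First 300 kWh × €0.139 = €41.70
Remaining 51 kWh × €0.208 = €10.61
Energy charge = €52.31; + service €15.45 = €67.76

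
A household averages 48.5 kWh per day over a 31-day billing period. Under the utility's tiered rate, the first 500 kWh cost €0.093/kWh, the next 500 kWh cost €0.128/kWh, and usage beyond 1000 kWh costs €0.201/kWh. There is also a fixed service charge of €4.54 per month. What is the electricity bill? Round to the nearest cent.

Usage = 48.5 kWh/day × 31 days = 1503.5 kWh
First 500 kWh × €0.093 = €46.50
Next 500 kWh × €0.128 = €64.00
Remaining 503.5 kWh × €0.201 = €101.20
Energy charge = €211.70; + service €4.54 = €216.24

€216.24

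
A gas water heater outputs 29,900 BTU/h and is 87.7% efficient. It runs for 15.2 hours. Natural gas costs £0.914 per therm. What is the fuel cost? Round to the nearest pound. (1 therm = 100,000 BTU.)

Heat delivered = 29,900 BTU/h × 15.2 h = 454,480 BTU
Gas input = 454,480 / 0.877 = 518,221 BTU
= 518,221 / 100,000 = 5.182 therm
Cost = 5.182 × £0.914/therm = £4.74 ≈ £5

£5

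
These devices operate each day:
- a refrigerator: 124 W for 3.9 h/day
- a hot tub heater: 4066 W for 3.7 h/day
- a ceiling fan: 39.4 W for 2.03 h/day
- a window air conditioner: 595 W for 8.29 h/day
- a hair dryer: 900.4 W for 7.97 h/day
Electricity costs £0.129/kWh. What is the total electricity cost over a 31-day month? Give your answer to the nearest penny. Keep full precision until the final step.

refrigerator: 124 W × 3.9 h × 31 d = 14,992 Wh = 14.99 kWh
hot tub heater: 4066 W × 3.7 h × 31 d = 466,370 Wh = 466.4 kWh
ceiling fan: 39.4 W × 2.03 h × 31 d = 2,479 Wh = 2.479 kWh
window air conditioner: 595 W × 8.29 h × 31 d = 152,909 Wh = 152.9 kWh
hair dryer: 900.4 W × 7.97 h × 31 d = 222,462 Wh = 222.5 kWh
Total energy = 14.99 + 466.4 + 2.479 + 152.9 + 222.5 = 859.2 kWh
Cost = 859.2 kWh × £0.129 = £110.84

£110.84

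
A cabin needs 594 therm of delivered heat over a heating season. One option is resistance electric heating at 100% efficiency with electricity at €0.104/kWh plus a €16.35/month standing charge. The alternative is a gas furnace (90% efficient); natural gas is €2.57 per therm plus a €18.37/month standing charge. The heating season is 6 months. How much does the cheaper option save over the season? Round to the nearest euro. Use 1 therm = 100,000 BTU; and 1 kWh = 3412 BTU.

Heat load = 594 therm × 100,000 = 59,400,000 BTU
Gas: input = 59,400,000 / 0.90 = 66,000,000 BTU = 660 therm → 660 × €2.57 = €1,696.20; + 6 × €18.37 standing = €1,806.42
Electric: 59,400,000 BTU / 3412 = 17,410 kWh → × €0.104 = €1,810.55; + 6 × €16.35 standing = €1,908.65
Difference = |€1,806.42 − €1,908.65| = €102.23 ≈ €102

€102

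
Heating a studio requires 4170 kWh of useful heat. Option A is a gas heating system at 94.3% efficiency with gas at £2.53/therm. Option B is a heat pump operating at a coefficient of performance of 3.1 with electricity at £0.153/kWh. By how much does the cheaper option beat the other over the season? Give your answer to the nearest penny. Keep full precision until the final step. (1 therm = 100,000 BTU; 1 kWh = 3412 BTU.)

£175.92

Heat load = 4170 kWh × 3412 = 14,228,040 BTU
Gas: input = 14,228,040 / 0.943 = 15,088,059 BTU = 150.9 therm → 150.9 × £2.53 = £381.73
Heat pump: 14,228,040 BTU / 3412 = 4,170 kWh heat; / 3.1 = 1,345 kWh in → × £0.153 = £205.81
Difference = |£381.73 − £205.81| = £175.92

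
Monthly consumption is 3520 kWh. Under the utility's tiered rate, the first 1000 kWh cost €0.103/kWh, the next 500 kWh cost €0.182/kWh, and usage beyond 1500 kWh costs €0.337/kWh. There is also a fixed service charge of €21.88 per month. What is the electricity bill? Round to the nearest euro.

First 1000 kWh × €0.103 = €103.00
Next 500 kWh × €0.182 = €91.00
Remaining 2020 kWh × €0.337 = €680.74
Energy charge = €874.74; + service €21.88 = €896.62 ≈ €897

€897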